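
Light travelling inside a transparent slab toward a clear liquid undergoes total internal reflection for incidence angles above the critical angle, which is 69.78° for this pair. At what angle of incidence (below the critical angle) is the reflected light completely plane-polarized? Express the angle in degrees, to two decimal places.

θ_B ≈ 43.18°

sin θ_c = n₂/n₁, so n₂/n₁ = sin 69.78° = 0.9384.
Brewster: tan θ_B = n₂/n₁ = 0.9384.
θ_B = arctan(0.9384) = 43.18°.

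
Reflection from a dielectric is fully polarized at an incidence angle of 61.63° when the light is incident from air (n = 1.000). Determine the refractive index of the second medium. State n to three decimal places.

At Brewster's angle, tan θ_B = n₂/n₁ with n₁ on the incident side (air) and n₂ on the transmitted side (a dielectric).
n₂ = n₁ tan θ_B = 1.000 × tan 61.63° = 1.852.

n ≈ 1.852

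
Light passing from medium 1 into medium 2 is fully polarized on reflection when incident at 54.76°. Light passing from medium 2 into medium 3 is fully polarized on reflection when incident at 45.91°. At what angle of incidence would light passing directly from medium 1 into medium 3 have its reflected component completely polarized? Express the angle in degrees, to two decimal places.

θ_B ≈ 55.61°

n₂/n₁ = tan 54.76° = 1.4155 and n₃/n₂ = tan 45.91° = 1.0323.
n₃/n₁ = 1.4612. Then tan θ_B(1→3) = n₃/n₁, so θ_B(1→3) = arctan(1.4612) = 55.61°.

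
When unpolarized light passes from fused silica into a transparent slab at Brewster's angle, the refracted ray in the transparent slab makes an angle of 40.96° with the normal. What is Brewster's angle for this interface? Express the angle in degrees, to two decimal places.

Since the reflected and refracted rays are at right angles at the polarizing angle, θ_B + θ_t = 90°.
θ_B = 90° − 40.96° = 49.04°.

θ_B ≈ 49.04°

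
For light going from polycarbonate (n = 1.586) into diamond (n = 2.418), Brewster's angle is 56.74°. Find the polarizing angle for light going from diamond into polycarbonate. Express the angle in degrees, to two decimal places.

θ_B' ≈ 33.26°

The two Brewster angles are complementary: θ_B' = 90° − θ_B = 90° − 56.74° = 33.26°.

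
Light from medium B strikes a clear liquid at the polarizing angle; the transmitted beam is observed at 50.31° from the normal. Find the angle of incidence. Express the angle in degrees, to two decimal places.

θ_B ≈ 39.69°

Brewster's condition makes the reflected and refracted beams perpendicular: θ_B + θ_t = 90°.
So θ_B = 90° − θ_t = 90° − 50.31° = 39.69°.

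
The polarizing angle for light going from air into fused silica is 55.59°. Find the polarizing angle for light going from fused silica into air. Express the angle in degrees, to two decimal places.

The two Brewster angles are complementary: θ_B' = 90° − θ_B = 90° − 55.59° = 34.41°.

θ_B' ≈ 34.41°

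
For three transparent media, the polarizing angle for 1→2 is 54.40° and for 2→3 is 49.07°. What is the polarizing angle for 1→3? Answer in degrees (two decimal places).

θ_B ≈ 58.17°

tan θ_B(1→2) = n₂/n₁ = tan 54.40° = 1.3968.
tan θ_B(2→3) = n₃/n₂ = tan 49.07° = 1.1532.
n₃/n₁ = 1.6108. Then tan θ_B(1→3) = n₃/n₁, so θ_B(1→3) = arctan(1.6108) = 58.17°.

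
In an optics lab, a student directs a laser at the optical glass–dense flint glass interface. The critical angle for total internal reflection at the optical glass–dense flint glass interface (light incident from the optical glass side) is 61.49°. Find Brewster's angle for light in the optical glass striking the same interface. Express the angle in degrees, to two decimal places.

θ_B ≈ 41.31°

n₂/n₁ = sin θ_c = sin 61.49° = 0.8787.
tan θ_B equals the same ratio, so θ_B = arctan(0.8787) = 41.31°.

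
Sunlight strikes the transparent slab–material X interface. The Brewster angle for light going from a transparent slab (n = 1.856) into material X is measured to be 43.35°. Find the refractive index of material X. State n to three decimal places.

n ≈ 1.752

Brewster's law: tan θ_B = n₂/n₁ (light incident in a transparent slab, refracted into material X).
n₂ = n₁ tan θ_B = 1.856 × tan 43.35° = 1.752.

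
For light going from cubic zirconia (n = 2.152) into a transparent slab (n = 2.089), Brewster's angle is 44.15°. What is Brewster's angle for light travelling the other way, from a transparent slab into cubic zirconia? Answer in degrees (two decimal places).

Reversing the direction swaps n₁ and n₂, so tan θ_B' = 1/tan θ_B and θ_B' = 90° − θ_B.
Hence θ_B' = 90° − 44.15° = 45.85°.

θ_B' ≈ 45.85°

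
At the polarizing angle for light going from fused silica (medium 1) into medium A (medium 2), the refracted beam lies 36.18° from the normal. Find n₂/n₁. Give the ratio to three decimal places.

n₂/n₁ ≈ 1.367

At Brewster incidence θ_B = 90° − θ_t = 90° − 36.18° = 53.82°.
tan θ_B = n₂/n₁, so n₂/n₁ = tan 53.82° = 1.367.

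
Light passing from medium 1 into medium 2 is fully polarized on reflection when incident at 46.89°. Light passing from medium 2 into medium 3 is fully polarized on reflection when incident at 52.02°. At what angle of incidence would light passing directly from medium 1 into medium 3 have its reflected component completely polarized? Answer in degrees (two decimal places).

n₂/n₁ = tan 46.89° = 1.0682 and n₃/n₂ = tan 52.02° = 1.2809.
So n₃/n₁ = (n₂/n₁)(n₃/n₂) = 1.0682 × 1.2809 = 1.3683.
θ_B(1→3) = arctan(1.3683) = 53.84°.

θ_B ≈ 53.84°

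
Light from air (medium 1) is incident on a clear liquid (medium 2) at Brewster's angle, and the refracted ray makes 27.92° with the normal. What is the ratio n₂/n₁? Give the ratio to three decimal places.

θ_B + θ_t = 90°, so θ_B = 90° − 27.92° = 62.08°.
tan θ_B = n₂/n₁, so n₂/n₁ = tan 62.08° = 1.887.

n₂/n₁ ≈ 1.887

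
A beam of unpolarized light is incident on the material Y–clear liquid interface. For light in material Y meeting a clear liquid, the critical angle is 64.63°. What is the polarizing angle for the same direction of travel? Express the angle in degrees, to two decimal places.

θ_B ≈ 42.10°

n₂/n₁ = sin θ_c = sin 64.63° = 0.9036.
tan θ_B equals the same ratio, so θ_B = arctan(0.9036) = 42.10°.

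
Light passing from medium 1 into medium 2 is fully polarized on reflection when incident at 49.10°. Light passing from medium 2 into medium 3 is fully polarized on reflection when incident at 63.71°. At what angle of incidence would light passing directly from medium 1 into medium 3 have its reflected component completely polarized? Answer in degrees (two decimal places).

Each Brewster angle gives a ratio: n₂/n₁ = tan 49.10° = 1.1544, n₃/n₂ = tan 63.71° = 2.0242.
So n₃/n₁ = (n₂/n₁)(n₃/n₂) = 1.1544 × 2.0242 = 2.3368.
θ_B(1→3) = arctan(2.3368) = 66.83°.

θ_B ≈ 66.83°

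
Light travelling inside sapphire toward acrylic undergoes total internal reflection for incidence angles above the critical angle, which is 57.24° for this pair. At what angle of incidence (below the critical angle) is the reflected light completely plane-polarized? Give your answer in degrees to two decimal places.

sin θ_c = n₂/n₁, so n₂/n₁ = sin 57.24° = 0.8409.
Brewster: tan θ_B = n₂/n₁ = 0.8409.
θ_B = arctan(0.8409) = 40.06°.

θ_B ≈ 40.06°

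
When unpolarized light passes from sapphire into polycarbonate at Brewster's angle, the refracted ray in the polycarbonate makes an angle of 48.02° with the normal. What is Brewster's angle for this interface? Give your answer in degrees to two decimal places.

θ_B ≈ 41.98°

Brewster's condition makes the reflected and refracted beams perpendicular: θ_B + θ_t = 90°.
θ_B = 90° − 48.02° = 41.98°.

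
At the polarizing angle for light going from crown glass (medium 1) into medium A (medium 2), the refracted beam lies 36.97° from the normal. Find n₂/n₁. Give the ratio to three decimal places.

At Brewster incidence θ_B = 90° − θ_t = 90° − 36.97° = 53.03°.
Then n₂/n₁ = tan θ_B = tan 53.03° = 1.328.

n₂/n₁ ≈ 1.328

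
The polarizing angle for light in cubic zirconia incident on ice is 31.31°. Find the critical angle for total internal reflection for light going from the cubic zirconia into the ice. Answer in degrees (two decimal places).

tan θ_B = n₂/n₁ = tan 31.31° = 0.6082.
Total internal reflection: sin θ_c = n₂/n₁ = 0.6082.
θ_c = arcsin(0.6082) = 37.46°.

θ_c ≈ 37.46°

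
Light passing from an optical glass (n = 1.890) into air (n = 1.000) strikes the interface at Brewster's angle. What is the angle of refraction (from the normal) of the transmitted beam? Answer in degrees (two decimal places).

θ_B = arctan(n₂/n₁) = arctan(1.000/1.890) = 27.88°.
At Brewster's angle the reflected and refracted rays are perpendicular, so θ_t = 90° − θ_B = 90° − 27.88° = 62.12°.

θ_t ≈ 62.12°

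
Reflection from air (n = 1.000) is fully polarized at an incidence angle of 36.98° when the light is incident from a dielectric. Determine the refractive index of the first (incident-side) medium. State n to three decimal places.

n ≈ 1.328

Full polarization of the reflected beam means tan θ_B = n₂/n₁, where n₁ is the incident medium (a dielectric).
n₁ = n₂ / tan θ_B = 1.000 / tan 36.98° = 1.328.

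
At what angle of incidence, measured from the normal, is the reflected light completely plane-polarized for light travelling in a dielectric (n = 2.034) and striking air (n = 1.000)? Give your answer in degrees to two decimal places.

θ_B ≈ 26.18°

tan θ_B = n₂/n₁ = 1.000/2.034 = 0.4916. Taking the arctangent, θ_B = 26.18°.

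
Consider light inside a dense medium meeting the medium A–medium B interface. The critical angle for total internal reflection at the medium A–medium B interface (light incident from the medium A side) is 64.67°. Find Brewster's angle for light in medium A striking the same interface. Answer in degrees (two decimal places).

θ_B ≈ 42.11°

sin θ_c = n₂/n₁, so n₂/n₁ = sin 64.67° = 0.9039.
Brewster: tan θ_B = n₂/n₁ = 0.9039.
θ_B = arctan(0.9039) = 42.11°.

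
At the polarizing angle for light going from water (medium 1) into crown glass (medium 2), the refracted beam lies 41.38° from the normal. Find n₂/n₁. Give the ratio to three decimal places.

n₂/n₁ ≈ 1.135

At Brewster incidence θ_B = 90° − θ_t = 90° − 41.38° = 48.62°.
Then n₂/n₁ = tan θ_B = tan 48.62° = 1.135.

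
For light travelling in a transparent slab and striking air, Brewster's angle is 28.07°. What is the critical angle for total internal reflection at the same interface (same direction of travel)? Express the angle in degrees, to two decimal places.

From Brewster, n₂/n₁ = tan θ_B = tan 28.07° = 0.5333.
Then sin θ_c = n₂/n₁ = 0.5333, so θ_c = arcsin 0.5333 = 32.23°.

θ_c ≈ 32.23°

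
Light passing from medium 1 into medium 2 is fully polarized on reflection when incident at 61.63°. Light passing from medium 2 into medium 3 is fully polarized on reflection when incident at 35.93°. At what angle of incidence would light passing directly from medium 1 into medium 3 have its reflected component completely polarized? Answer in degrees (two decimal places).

tan θ_B(1→2) = n₂/n₁ = tan 61.63° = 1.8518.
tan θ_B(2→3) = n₃/n₂ = tan 35.93° = 0.7247.
Multiplying, n₃/n₁ = 1.8518 × 0.7247 = 1.3419, and θ_B(1→3) = arctan 1.3419 = 53.31°.

θ_B ≈ 53.31°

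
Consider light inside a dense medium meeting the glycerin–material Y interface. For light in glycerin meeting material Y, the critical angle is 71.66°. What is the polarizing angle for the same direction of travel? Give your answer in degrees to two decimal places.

θ_B ≈ 43.51°

At the critical angle sin θ_c = n₂/n₁, giving n₂/n₁ = sin 71.66° = 0.9492.
Then tan θ_B = n₂/n₁ = 0.9492, so θ_B = arctan 0.9492 = 43.51°.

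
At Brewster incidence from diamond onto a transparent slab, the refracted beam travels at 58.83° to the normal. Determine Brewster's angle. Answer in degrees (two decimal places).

θ_B ≈ 31.17°

Brewster's condition makes the reflected and refracted beams perpendicular: θ_B + θ_t = 90°.
So θ_B = 90° − θ_t = 90° − 58.83° = 31.17°.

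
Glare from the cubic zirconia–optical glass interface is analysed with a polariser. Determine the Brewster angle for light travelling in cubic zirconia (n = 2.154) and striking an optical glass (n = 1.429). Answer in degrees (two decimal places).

At Brewster's angle the reflected and refracted rays are perpendicular, which with Snell's law gives tan θ_B = n₂/n₁.
Here n₂/n₁ = 1.429/2.154 = 0.6634, and Brewster's law gives tan θ_B = n₂/n₁.
θ_B = arctan(0.6634) = 33.56°.

θ_B ≈ 33.56°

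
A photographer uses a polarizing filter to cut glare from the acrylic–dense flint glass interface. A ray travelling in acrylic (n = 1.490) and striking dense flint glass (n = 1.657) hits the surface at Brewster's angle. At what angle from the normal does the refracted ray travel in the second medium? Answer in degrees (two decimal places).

tan θ_B = n₂/n₁ = 1.657/1.490 = 1.1121, so θ_B = 48.04°.
The refracted ray is perpendicular to the reflected ray, so θ_t = 90° − θ_B = 41.96°.

θ_t ≈ 41.96°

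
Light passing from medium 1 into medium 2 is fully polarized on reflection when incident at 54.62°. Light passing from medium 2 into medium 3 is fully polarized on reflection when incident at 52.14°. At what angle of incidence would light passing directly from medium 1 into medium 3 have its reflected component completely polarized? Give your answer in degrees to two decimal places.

θ_B ≈ 61.10°

Each Brewster angle gives a ratio: n₂/n₁ = tan 54.62° = 1.4082, n₃/n₂ = tan 52.14° = 1.2864.
So n₃/n₁ = (n₂/n₁)(n₃/n₂) = 1.4082 × 1.2864 = 1.8115.
θ_B(1→3) = arctan(1.8115) = 61.10°.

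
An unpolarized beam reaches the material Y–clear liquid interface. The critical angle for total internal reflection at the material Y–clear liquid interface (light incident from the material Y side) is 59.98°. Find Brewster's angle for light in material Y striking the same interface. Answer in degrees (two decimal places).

θ_B ≈ 40.89°

n₂/n₁ = sin θ_c = sin 59.98° = 0.8659.
tan θ_B equals the same ratio, so θ_B = arctan(0.8659) = 40.89°.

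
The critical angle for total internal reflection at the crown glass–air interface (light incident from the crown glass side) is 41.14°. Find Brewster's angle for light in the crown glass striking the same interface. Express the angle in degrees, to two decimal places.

θ_B ≈ 33.34°

sin θ_c = n₂/n₁, so n₂/n₁ = sin 41.14° = 0.6579.
Brewster: tan θ_B = n₂/n₁ = 0.6579.
θ_B = arctan(0.6579) = 33.34°.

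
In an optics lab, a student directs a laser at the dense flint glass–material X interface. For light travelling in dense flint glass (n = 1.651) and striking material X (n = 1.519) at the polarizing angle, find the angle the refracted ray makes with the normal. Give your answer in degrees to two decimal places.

First find Brewster's angle: tan θ_B = 1.519/1.651 = 0.9200, giving θ_B = 42.62°.
Since θ_B + θ_t = 90° at Brewster incidence, θ_t = 90° − 42.62° = 47.38°.

θ_t ≈ 47.38°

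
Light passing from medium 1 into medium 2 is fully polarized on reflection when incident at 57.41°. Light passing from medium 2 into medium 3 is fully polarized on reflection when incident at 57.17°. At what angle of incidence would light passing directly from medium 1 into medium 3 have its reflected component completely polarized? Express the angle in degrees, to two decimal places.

θ_B ≈ 67.59°

tan θ_B(1→2) = n₂/n₁ = tan 57.41° = 1.5643.
tan θ_B(2→3) = n₃/n₂ = tan 57.17° = 1.5499.
Multiplying, n₃/n₁ = 1.5643 × 1.5499 = 2.4245, and θ_B(1→3) = arctan 2.4245 = 67.59°.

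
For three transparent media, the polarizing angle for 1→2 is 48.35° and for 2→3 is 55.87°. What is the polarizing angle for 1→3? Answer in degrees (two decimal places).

θ_B ≈ 58.92°

tan θ_B(1→2) = n₂/n₁ = tan 48.35° = 1.1243.
tan θ_B(2→3) = n₃/n₂ = tan 55.87° = 1.4753.
Multiplying, n₃/n₁ = 1.1243 × 1.4753 = 1.6588, and θ_B(1→3) = arctan 1.6588 = 58.92°.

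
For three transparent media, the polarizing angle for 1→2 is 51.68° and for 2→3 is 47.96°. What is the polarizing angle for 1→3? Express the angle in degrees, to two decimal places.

θ_B ≈ 54.53°

Each Brewster angle gives a ratio: n₂/n₁ = tan 51.68° = 1.2653, n₃/n₂ = tan 47.96° = 1.1091.
So n₃/n₁ = (n₂/n₁)(n₃/n₂) = 1.2653 × 1.1091 = 1.4033.
θ_B(1→3) = arctan(1.4033) = 54.53°.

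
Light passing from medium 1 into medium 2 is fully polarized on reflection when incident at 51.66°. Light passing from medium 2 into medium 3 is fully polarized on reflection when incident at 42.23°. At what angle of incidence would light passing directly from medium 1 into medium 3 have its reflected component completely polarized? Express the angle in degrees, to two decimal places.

Each Brewster angle gives a ratio: n₂/n₁ = tan 51.66° = 1.2644, n₃/n₂ = tan 42.23° = 0.9077.
So n₃/n₁ = (n₂/n₁)(n₃/n₂) = 1.2644 × 0.9077 = 1.1477.
θ_B(1→3) = arctan(1.1477) = 48.93°.

θ_B ≈ 48.93°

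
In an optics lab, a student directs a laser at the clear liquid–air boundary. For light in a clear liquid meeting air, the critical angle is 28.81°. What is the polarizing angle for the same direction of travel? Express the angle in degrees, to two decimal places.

At the critical angle sin θ_c = n₂/n₁, giving n₂/n₁ = sin 28.81° = 0.4819.
Then tan θ_B = n₂/n₁ = 0.4819, so θ_B = arctan 0.4819 = 25.73°.

θ_B ≈ 25.73°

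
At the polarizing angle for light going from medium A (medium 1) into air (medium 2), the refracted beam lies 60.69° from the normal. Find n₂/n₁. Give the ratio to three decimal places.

At Brewster incidence θ_B = 90° − θ_t = 90° − 60.69° = 29.31°.
Then n₂/n₁ = tan θ_B = tan 29.31° = 0.561.

n₂/n₁ ≈ 0.561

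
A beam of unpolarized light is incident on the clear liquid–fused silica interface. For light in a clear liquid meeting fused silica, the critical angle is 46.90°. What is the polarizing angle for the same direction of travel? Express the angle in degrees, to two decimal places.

At the critical angle sin θ_c = n₂/n₁, giving n₂/n₁ = sin 46.90° = 0.7302.
Then tan θ_B = n₂/n₁ = 0.7302, so θ_B = arctan 0.7302 = 36.14°.

θ_B ≈ 36.14°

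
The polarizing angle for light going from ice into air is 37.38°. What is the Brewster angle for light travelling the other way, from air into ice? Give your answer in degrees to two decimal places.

Reversing the direction swaps n₁ and n₂, so tan θ_B' = 1/tan θ_B and θ_B' = 90° − θ_B.
Hence θ_B' = 90° − 37.38° = 52.62°.

θ_B' ≈ 52.62°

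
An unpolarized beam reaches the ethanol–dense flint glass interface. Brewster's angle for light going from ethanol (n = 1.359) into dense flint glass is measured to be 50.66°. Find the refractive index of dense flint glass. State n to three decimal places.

n ≈ 1.658

Brewster's law: tan θ_B = n₂/n₁ (light incident in ethanol, refracted into dense flint glass).
n₂ = n₁ tan θ_B = 1.359 × tan 50.66° = 1.658.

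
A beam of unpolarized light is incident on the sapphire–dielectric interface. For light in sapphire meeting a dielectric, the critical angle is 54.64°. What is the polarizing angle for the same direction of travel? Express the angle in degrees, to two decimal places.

n₂/n₁ = sin θ_c = sin 54.64° = 0.8155.
tan θ_B equals the same ratio, so θ_B = arctan(0.8155) = 39.20°.

θ_B ≈ 39.20°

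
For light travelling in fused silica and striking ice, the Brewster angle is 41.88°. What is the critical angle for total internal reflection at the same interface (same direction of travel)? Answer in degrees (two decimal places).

From Brewster, n₂/n₁ = tan θ_B = tan 41.88° = 0.8966.
Then sin θ_c = n₂/n₁ = 0.8966, so θ_c = arcsin 0.8966 = 63.72°.

θ_c ≈ 63.72°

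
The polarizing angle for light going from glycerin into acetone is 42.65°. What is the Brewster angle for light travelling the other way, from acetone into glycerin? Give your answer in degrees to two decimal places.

θ_B' ≈ 47.35°

The two Brewster angles are complementary: θ_B' = 90° − θ_B = 90° − 42.65° = 47.35°.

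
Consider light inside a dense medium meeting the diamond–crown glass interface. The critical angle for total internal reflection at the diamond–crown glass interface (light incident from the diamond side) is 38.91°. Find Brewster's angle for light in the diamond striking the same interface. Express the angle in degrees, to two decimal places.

At the critical angle sin θ_c = n₂/n₁, giving n₂/n₁ = sin 38.91° = 0.6281.
Then tan θ_B = n₂/n₁ = 0.6281, so θ_B = arctan 0.6281 = 32.13°.

θ_B ≈ 32.13°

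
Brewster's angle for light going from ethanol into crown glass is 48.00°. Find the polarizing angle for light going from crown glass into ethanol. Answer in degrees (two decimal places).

θ_B' ≈ 42.00°

Reversing the direction swaps n₁ and n₂, so tan θ_B' = 1/tan θ_B and θ_B' = 90° − θ_B.
Hence θ_B' = 90° − 48.00° = 42.00°.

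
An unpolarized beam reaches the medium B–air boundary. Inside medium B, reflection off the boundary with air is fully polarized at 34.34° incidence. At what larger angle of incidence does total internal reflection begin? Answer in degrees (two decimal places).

From Brewster, n₂/n₁ = tan θ_B = tan 34.34° = 0.6832.
Then sin θ_c = n₂/n₁ = 0.6832, so θ_c = arcsin 0.6832 = 43.09°.

θ_c ≈ 43.09°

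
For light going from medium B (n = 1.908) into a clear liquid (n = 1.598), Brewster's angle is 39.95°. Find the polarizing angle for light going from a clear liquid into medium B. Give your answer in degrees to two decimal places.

θ_B' ≈ 50.05°

tan θ_B' = n₁/n₂ = 1/tan θ_B, so θ_B' = 90° − θ_B.
θ_B' = 90° − 39.95° = 50.05°.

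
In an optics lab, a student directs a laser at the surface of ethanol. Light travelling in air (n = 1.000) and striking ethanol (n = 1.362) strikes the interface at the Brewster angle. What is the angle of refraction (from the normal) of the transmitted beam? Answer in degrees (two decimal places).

θ_t ≈ 36.29°

θ_B = arctan(n₂/n₁) = arctan(1.362/1.000) = 53.71°.
At Brewster's angle the reflected and refracted rays are perpendicular, so θ_t = 90° − θ_B = 90° − 53.71° = 36.29°.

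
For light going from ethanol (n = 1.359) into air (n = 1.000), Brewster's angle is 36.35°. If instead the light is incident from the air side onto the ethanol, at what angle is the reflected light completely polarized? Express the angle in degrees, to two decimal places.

θ_B' ≈ 53.65°

Reversing the direction swaps n₁ and n₂, so tan θ_B' = 1/tan θ_B and θ_B' = 90° − θ_B.
Hence θ_B' = 90° − 36.35° = 53.65°.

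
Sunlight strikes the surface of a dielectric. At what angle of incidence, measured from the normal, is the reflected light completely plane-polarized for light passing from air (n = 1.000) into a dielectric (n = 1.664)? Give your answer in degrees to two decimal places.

tan θ_B = n₂/n₁ = 1.664/1.000 = 1.6640.
θ_B = arctan(1.6640) = 59.00°.

θ_B ≈ 59.00°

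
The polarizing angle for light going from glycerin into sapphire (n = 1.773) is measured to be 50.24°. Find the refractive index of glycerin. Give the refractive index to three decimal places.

Brewster's law: tan θ_B = n₂/n₁ (light incident in glycerin, refracted into sapphire).
n₁ = n₂ / tan θ_B = 1.773 / tan 50.24° = 1.475.

n ≈ 1.475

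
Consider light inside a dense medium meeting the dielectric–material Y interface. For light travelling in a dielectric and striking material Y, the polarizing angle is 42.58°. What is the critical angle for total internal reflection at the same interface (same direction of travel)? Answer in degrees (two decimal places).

n₂/n₁ = tan 42.58° = 0.9189; the critical angle satisfies sin θ_c = n₂/n₁.
θ_c = arcsin(0.9189) = 66.77°.

θ_c ≈ 66.77°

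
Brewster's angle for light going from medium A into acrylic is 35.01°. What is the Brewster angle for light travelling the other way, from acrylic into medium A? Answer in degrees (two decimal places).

θ_B' ≈ 54.99°

tan θ_B' = n₁/n₂ = 1/tan θ_B, so θ_B' = 90° − θ_B.
θ_B' = 90° − 35.01° = 54.99°.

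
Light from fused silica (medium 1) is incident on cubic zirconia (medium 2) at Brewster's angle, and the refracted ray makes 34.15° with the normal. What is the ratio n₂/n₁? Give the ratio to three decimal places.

At Brewster incidence θ_B = 90° − θ_t = 90° − 34.15° = 55.85°.
Then n₂/n₁ = tan θ_B = tan 55.85° = 1.474.

n₂/n₁ ≈ 1.474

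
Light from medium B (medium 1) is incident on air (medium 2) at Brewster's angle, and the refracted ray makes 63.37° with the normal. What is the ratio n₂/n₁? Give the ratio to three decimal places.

At Brewster incidence θ_B = 90° − θ_t = 90° − 63.37° = 26.63°.
Then n₂/n₁ = tan θ_B = tan 26.63° = 0.501.

n₂/n₁ ≈ 0.501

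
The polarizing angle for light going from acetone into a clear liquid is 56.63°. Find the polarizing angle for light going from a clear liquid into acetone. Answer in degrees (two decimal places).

Reversing the direction swaps n₁ and n₂, so tan θ_B' = 1/tan θ_B and θ_B' = 90° − θ_B.
Hence θ_B' = 90° − 56.63° = 33.37°.

θ_B' ≈ 33.37°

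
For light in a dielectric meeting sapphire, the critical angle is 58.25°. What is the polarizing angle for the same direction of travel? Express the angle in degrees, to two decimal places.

n₂/n₁ = sin θ_c = sin 58.25° = 0.8504.
tan θ_B equals the same ratio, so θ_B = arctan(0.8504) = 40.38°.

θ_B ≈ 40.38°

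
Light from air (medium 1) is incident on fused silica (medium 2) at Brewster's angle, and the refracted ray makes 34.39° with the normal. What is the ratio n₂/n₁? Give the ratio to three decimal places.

At Brewster incidence θ_B = 90° − θ_t = 90° − 34.39° = 55.61°.
Then n₂/n₁ = tan θ_B = tan 55.61° = 1.461.

n₂/n₁ ≈ 1.461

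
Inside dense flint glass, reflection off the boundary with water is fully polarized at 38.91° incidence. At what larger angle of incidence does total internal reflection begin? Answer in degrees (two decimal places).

θ_c ≈ 53.82°

From Brewster, n₂/n₁ = tan θ_B = tan 38.91° = 0.8072.
Then sin θ_c = n₂/n₁ = 0.8072, so θ_c = arcsin 0.8072 = 53.82°.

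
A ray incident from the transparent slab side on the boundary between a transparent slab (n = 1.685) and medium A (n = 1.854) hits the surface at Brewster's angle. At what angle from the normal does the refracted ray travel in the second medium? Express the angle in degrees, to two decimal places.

First find Brewster's angle: tan θ_B = 1.854/1.685 = 1.1003, giving θ_B = 47.73°.
The refracted ray is perpendicular to the reflected ray, so θ_t = 90° − θ_B = 42.27°.

θ_t ≈ 42.27°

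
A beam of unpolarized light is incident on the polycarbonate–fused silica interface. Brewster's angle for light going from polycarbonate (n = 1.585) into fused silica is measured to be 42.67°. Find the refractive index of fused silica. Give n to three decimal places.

n ≈ 1.461

At Brewster's angle, tan θ_B = n₂/n₁ with n₁ on the incident side (polycarbonate) and n₂ on the transmitted side (fused silica).
n₂ = n₁ tan θ_B = 1.585 × tan 42.67° = 1.461.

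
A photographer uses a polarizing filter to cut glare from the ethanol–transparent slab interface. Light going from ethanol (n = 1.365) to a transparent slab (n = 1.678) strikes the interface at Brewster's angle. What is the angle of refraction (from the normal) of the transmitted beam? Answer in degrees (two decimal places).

θ_t ≈ 39.13°

tan θ_B = n₂/n₁ = 1.678/1.365 = 1.2293, so θ_B = 50.87°.
At Brewster's angle the reflected and refracted rays are perpendicular, so θ_t = 90° − θ_B = 90° − 50.87° = 39.13°.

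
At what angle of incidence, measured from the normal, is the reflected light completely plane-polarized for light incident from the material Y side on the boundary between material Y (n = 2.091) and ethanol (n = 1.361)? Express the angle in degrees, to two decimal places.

θ_B ≈ 33.06°

Brewster's condition: tan θ_B = n₂/n₁ = 1.361/2.091 = 0.6509.
So θ_B = arctan 0.6509 = 33.06°.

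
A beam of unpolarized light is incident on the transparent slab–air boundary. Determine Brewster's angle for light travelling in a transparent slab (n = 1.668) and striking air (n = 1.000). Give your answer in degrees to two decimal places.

θ_B ≈ 30.94°

At Brewster's angle the reflected and refracted rays are perpendicular, which with Snell's law gives tan θ_B = n₂/n₁.
tan θ_B = n₂/n₁ = 1.000/1.668 = 0.5995. Taking the arctangent, θ_B = 30.94°.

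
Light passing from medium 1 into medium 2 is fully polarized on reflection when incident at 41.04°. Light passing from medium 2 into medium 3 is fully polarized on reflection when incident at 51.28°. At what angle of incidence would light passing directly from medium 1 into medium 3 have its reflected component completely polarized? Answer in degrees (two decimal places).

Each Brewster angle gives a ratio: n₂/n₁ = tan 41.04° = 0.8705, n₃/n₂ = tan 51.28° = 1.2473.
So n₃/n₁ = (n₂/n₁)(n₃/n₂) = 0.8705 × 1.2473 = 1.0858.
θ_B(1→3) = arctan(1.0858) = 47.36°.

θ_B ≈ 47.36°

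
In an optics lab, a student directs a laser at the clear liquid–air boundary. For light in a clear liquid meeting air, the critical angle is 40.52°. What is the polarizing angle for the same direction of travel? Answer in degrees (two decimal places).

θ_B ≈ 33.01°

At the critical angle sin θ_c = n₂/n₁, giving n₂/n₁ = sin 40.52° = 0.6497.
Then tan θ_B = n₂/n₁ = 0.6497, so θ_B = arctan 0.6497 = 33.01°.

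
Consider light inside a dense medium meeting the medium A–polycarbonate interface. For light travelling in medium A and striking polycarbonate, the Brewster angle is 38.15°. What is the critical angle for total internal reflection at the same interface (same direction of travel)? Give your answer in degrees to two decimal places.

n₂/n₁ = tan 38.15° = 0.7855; the critical angle satisfies sin θ_c = n₂/n₁.
θ_c = arcsin(0.7855) = 51.77°.

θ_c ≈ 51.77°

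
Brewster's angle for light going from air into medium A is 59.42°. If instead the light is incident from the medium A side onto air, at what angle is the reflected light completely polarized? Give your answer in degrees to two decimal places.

Reversing the direction swaps n₁ and n₂, so tan θ_B' = 1/tan θ_B and θ_B' = 90° − θ_B.
Hence θ_B' = 90° − 59.42° = 30.58°.

θ_B' ≈ 30.58°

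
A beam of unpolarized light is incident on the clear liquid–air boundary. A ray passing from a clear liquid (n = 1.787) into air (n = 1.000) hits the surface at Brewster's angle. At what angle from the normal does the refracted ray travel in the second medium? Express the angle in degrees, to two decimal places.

tan θ_B = n₂/n₁ = 1.000/1.787 = 0.5596, so θ_B = 29.23°.
The refracted ray is perpendicular to the reflected ray, so θ_t = 90° − θ_B = 60.77°.

θ_t ≈ 60.77°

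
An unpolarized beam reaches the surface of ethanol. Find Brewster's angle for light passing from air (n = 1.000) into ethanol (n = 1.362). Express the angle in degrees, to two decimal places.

θ_B ≈ 53.71°

Brewster's condition: tan θ_B = n₂/n₁ = 1.362/1.000 = 1.3620.
θ_B = arctan(1.3620) = 53.71°.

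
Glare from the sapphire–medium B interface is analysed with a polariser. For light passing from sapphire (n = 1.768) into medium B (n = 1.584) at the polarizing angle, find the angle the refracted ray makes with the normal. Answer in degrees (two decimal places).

θ_t ≈ 48.14°

tan θ_B = n₂/n₁ = 1.584/1.768 = 0.8959, so θ_B = 41.86°.
At Brewster's angle the reflected and refracted rays are perpendicular, so θ_t = 90° − θ_B = 90° − 41.86° = 48.14°.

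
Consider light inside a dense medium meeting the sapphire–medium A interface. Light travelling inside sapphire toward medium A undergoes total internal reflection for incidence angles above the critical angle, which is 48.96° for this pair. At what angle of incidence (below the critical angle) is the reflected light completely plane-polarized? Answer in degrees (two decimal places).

sin θ_c = n₂/n₁, so n₂/n₁ = sin 48.96° = 0.7543.
Brewster: tan θ_B = n₂/n₁ = 0.7543.
θ_B = arctan(0.7543) = 37.03°.

θ_B ≈ 37.03°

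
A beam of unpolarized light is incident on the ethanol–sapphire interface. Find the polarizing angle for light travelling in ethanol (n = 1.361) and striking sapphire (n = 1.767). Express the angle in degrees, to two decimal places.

tan θ_B = n₂/n₁ = 1.767/1.361 = 1.2983.
θ_B = arctan(1.2983) = 52.40°.

θ_B ≈ 52.40°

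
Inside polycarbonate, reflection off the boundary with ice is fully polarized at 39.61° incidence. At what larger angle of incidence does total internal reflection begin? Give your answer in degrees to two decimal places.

θ_c ≈ 55.85°

tan θ_B = n₂/n₁ = tan 39.61° = 0.8276.
Total internal reflection: sin θ_c = n₂/n₁ = 0.8276.
θ_c = arcsin(0.8276) = 55.85°.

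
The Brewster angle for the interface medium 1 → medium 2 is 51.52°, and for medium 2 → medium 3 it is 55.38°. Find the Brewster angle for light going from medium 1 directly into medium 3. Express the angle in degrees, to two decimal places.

θ_B ≈ 61.24°

n₂/n₁ = tan 51.52° = 1.2581 and n₃/n₂ = tan 55.38° = 1.4485.
Multiplying, n₃/n₁ = 1.2581 × 1.4485 = 1.8223, and θ_B(1→3) = arctan 1.8223 = 61.24°.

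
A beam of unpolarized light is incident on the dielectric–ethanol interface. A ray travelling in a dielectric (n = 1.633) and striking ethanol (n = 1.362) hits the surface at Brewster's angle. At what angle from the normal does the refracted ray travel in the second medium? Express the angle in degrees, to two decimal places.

First find Brewster's angle: tan θ_B = 1.362/1.633 = 0.8340, giving θ_B = 39.83°.
Since θ_B + θ_t = 90° at Brewster incidence, θ_t = 90° − 39.83° = 50.17°.

θ_t ≈ 50.17°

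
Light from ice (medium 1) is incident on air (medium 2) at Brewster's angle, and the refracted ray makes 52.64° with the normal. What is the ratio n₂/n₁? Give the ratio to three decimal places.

n₂/n₁ ≈ 0.763

At Brewster incidence θ_B = 90° − θ_t = 90° − 52.64° = 37.36°.
Then n₂/n₁ = tan θ_B = tan 37.36° = 0.763.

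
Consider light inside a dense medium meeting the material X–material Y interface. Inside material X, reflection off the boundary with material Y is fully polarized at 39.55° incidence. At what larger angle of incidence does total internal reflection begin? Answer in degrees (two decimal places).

θ_c ≈ 55.67°

n₂/n₁ = tan 39.55° = 0.8258; the critical angle satisfies sin θ_c = n₂/n₁.
θ_c = arcsin(0.8258) = 55.67°.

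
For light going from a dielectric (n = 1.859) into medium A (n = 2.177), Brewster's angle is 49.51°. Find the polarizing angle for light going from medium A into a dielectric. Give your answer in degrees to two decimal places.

θ_B' ≈ 40.49°

tan θ_B' = n₁/n₂ = 1/tan θ_B, so θ_B' = 90° − θ_B.
θ_B' = 90° − 49.51° = 40.49°.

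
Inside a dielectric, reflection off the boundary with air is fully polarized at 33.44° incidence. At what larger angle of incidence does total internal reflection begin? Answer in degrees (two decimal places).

n₂/n₁ = tan 33.44° = 0.6604; the critical angle satisfies sin θ_c = n₂/n₁.
θ_c = arcsin(0.6604) = 41.33°.

θ_c ≈ 41.33°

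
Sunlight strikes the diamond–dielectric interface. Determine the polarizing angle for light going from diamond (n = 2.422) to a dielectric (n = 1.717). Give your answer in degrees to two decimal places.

tan θ_B = n₂/n₁ = 1.717/2.422 = 0.7089.
So θ_B = arctan 0.7089 = 35.33°.

θ_B ≈ 35.33°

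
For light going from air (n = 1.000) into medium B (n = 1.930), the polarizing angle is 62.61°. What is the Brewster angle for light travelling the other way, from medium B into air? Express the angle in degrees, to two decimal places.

Reversing the direction swaps n₁ and n₂, so tan θ_B' = 1/tan θ_B and θ_B' = 90° − θ_B.
Hence θ_B' = 90° − 62.61° = 27.39°.

θ_B' ≈ 27.39°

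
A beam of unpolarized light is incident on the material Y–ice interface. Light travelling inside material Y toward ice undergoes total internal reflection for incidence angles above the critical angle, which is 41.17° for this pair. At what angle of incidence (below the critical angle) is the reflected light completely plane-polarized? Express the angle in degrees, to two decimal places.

n₂/n₁ = sin θ_c = sin 41.17° = 0.6583.
tan θ_B equals the same ratio, so θ_B = arctan(0.6583) = 33.36°.

θ_B ≈ 33.36°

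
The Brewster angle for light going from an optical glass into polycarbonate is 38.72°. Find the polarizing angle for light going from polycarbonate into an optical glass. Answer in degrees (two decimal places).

The two Brewster angles are complementary: θ_B' = 90° − θ_B = 90° − 38.72° = 51.28°.

θ_B' ≈ 51.28°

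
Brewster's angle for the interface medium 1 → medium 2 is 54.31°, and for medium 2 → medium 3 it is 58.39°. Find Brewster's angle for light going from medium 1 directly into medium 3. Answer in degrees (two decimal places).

θ_B ≈ 66.15°

n₂/n₁ = tan 54.31° = 1.3922 and n₃/n₂ = tan 58.39° = 1.6248.
Multiplying, n₃/n₁ = 1.3922 × 1.6248 = 2.2620, and θ_B(1→3) = arctan 2.2620 = 66.15°.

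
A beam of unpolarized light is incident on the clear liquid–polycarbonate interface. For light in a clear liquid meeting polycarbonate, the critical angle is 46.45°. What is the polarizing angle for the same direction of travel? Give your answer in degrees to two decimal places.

n₂/n₁ = sin θ_c = sin 46.45° = 0.7248.
tan θ_B equals the same ratio, so θ_B = arctan(0.7248) = 35.93°.

θ_B ≈ 35.93°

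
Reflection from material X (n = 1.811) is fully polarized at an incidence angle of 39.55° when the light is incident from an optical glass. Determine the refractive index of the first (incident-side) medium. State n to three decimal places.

n ≈ 2.193

Brewster's law: tan θ_B = n₂/n₁ (light incident in an optical glass, refracted into material X).
n₁ = n₂ / tan θ_B = 1.811 / tan 39.55° = 2.193.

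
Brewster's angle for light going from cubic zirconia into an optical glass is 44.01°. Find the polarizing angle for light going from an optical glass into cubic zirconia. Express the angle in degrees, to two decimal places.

θ_B' ≈ 45.99°

Reversing the direction swaps n₁ and n₂, so tan θ_B' = 1/tan θ_B and θ_B' = 90° − θ_B.
Hence θ_B' = 90° − 44.01° = 45.99°.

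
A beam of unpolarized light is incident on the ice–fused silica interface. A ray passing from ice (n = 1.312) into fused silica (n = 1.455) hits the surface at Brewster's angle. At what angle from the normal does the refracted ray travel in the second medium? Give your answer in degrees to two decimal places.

First find Brewster's angle: tan θ_B = 1.455/1.312 = 1.1090, giving θ_B = 47.96°.
The refracted ray is perpendicular to the reflected ray, so θ_t = 90° − θ_B = 42.04°.

θ_t ≈ 42.04°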